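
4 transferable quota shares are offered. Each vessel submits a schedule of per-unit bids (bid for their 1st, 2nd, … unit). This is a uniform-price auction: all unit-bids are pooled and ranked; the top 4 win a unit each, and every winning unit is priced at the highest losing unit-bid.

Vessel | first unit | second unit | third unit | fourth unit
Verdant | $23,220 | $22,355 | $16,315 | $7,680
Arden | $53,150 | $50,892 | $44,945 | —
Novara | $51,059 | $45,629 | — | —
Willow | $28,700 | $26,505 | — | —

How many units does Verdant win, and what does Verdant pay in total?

Verdant: 0 units, pays $0

All unit-bids, highest first — top 4: 53,150 (Arden-1), 51,059 (Novara-1), 50,892 (Arden-2), 45,629 (Novara-2)
First bid not allocated: $44,945.
Verdant wins 0 unit(s) at $44,945 each.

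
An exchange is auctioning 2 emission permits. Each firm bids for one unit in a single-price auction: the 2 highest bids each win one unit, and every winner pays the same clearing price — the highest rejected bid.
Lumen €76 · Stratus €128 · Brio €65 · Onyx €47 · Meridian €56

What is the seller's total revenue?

Total revenue: €130

Ordering the bids: 128 (Stratus), 76 (Lumen), 65 (Brio), 56 (Meridian), …
Winners (2 units): Stratus, Lumen.
First losing bid is Brio's €65, which sets the uniform price.
Total revenue = 2 × €65 = €130.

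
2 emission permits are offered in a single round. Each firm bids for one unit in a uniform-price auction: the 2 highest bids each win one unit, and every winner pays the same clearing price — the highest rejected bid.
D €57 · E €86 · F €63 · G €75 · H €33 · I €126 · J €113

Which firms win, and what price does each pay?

Sorting: 126 (I), 113 (J), 86 (E), 75 (G), …
Top 2: I, J.
Clearing price = highest rejected bid = €86.

I, J; each pays €86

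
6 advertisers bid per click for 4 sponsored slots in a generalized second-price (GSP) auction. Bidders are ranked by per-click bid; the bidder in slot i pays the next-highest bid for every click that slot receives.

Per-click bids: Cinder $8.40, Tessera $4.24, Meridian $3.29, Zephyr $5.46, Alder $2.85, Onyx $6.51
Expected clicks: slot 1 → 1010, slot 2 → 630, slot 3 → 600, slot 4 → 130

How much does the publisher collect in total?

Total revenue: $12986.60

Per-click bids in order: $8.40 (Cinder) > $6.51 (Onyx) > $5.46 (Zephyr) > $4.24 (Tessera) > $3.29 (Meridian) > …
Slot 1: Cinder pays $6.51 × 1010 = $6575.10
Slot 2: Onyx pays $5.46 × 630 = $3439.80
Slot 3: Zephyr pays $4.24 × 600 = $2544.00
Slot 4: Tessera pays $3.29 × 130 = $427.70
Total = $12986.60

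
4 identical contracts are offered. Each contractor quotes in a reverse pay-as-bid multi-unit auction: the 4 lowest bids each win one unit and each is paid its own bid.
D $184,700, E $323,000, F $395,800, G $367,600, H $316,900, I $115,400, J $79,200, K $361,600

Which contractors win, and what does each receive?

J $79,200, I $115,400, D $184,700, H $316,900

Ordering the bids: 79,200 (J), 115,400 (I), 184,700 (D), 316,900 (H), 323,000 (E), 361,600 (K), …
The 4 lowest are J, I, D, H.
Each winner is paid its own bid: J $79,200, I $115,400, D $184,700, H $316,900.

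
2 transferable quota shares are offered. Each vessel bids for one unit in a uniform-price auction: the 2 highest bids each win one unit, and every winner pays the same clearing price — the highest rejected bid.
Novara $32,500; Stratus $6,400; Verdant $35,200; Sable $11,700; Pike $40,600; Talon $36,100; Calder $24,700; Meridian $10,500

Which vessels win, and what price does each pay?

Bids ranked high→low: 40,600 (Pike), 36,100 (Talon), 35,200 (Verdant), 32,500 (Novara), …
Winners (2 units): Pike, Talon.
First losing bid is Verdant's $35,200, which sets the uniform price.

Pike, Talon; each pays $35,200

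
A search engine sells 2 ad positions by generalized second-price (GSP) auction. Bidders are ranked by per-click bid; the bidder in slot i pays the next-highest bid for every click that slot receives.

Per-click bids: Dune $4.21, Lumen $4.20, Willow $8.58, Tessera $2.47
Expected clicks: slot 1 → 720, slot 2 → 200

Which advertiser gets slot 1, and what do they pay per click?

Willow; $4.21 per click

Ranked by bid: $8.58 (Willow) > $4.21 (Dune) > $4.20 (Lumen) > …
Slot 1 goes to the first-ranked bidder, Willow, who pays the next bid down: $4.21/click.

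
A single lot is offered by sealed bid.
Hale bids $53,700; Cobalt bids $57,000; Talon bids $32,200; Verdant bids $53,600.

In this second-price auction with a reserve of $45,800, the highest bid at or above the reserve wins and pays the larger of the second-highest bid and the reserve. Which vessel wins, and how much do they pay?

Cobalt pays $53,700

Second-price auction with a reserve of $45,800: the highest bid at or above the reserve wins and pays the larger of the second-highest bid and the reserve.
Bids in order: 57,000 (Cobalt) > 53,700 (Hale) > 53,600 (Verdant) > 32,200 (Talon)
Highest eligible bid: Cobalt at $57,000.
Second-highest bid $53,700 exceeds the reserve $45,800 → payment $53,700.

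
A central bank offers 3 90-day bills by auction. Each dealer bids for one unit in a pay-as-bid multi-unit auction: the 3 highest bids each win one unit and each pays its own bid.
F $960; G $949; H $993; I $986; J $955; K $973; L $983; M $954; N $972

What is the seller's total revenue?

Total revenue: $2,962

Bids ranked high→low: 993 (H), 986 (I), 983 (L), 973 (K), 972 (N), …
The 3 highest are H, I, L.
Total revenue = 993 + 986 + 983 = $2,962.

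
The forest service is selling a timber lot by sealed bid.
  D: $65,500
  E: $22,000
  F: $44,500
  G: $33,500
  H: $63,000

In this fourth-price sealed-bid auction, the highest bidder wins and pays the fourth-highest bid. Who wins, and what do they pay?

Fourth-price sealed-bid auction: the highest bidder wins and pays the fourth-highest bid.
Bids in order: 65,500 (D) > 63,000 (H) > 44,500 (F) > 33,500 (G) > 22,000 (E)
D is highest; pays the fourth-highest bid, $33,500.

D pays $33,500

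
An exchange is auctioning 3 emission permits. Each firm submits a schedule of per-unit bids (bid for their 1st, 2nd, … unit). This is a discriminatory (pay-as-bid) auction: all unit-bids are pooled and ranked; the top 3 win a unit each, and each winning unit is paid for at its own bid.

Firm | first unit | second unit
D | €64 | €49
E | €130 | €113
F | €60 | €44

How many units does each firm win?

D 1, E 2

Pooled unit-bids ranked (top 3): 130 (E-1), 113 (E-2), 64 (D-1)
Next rejected bid: €60 (not a price — pay-as-bid).
Allocation: D 1, E 2.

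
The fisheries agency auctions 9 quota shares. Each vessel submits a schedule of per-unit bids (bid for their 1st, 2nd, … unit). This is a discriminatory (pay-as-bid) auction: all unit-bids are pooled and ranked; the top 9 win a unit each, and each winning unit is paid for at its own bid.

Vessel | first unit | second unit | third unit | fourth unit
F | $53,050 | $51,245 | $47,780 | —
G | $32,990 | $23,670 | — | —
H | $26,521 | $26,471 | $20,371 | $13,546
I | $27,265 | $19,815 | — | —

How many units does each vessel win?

F 3, G 2, H 3, I 1

Merging the schedules and taking the best 9: 53,050 (F-1), 51,245 (F-2), 47,780 (F-3), 32,990 (G-1), 27,265 (I-1), 26,521 (H-1), 26,471 (H-2), 23,670 (G-2), 20,371 (H-3)
Next rejected bid: $19,815 (not a price — pay-as-bid).
Allocation: F 3, G 2, H 3, I 1.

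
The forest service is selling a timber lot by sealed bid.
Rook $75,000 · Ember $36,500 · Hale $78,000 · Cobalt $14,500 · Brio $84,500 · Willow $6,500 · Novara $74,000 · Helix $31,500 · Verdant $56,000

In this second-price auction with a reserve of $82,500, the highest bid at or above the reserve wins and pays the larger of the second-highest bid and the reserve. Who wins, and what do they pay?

Brio pays $82,500

Second-price auction with a reserve of $82,500: the highest bid at or above the reserve wins and pays the larger of the second-highest bid and the reserve.
Sorting bids: 84,500 (Brio) > 78,000 (Hale) > 75,000 (Rook) > 74,000 (Novara) > 56,000 (Verdant) > 36,500 (Ember) > …
Highest eligible bid: Brio at $84,500.
max(second-highest $78,000, reserve $82,500) = $82,500.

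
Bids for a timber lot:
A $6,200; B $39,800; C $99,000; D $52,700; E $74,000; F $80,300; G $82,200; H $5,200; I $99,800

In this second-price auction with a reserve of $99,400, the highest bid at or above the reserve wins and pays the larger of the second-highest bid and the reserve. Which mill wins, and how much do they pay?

Rule: the highest bid at or above the reserve wins and pays the larger of the second-highest bid and the reserve.
Bids in order: 99,800 (I) > 99,000 (C) > 82,200 (G) > 80,300 (F) > 74,000 (E) > 52,700 (D) > …
Highest eligible bid: I at $99,800.
max(second-highest $99,000, reserve $99,400) = $99,400.

I pays $99,400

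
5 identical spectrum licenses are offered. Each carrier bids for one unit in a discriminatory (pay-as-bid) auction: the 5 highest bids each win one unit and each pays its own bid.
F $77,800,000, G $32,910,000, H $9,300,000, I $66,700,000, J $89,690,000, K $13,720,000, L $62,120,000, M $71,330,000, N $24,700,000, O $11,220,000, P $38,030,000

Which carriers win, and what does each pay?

J $89,690,000, F $77,800,000, M $71,330,000, I $66,700,000, L $62,120,000

Ordering the bids: 89,690,000 (J), 77,800,000 (F), 71,330,000 (M), 66,700,000 (I), 62,120,000 (L), 38,030,000 (P), 32,910,000 (G), …
Top 5: J, F, M, I, L.
Each winner pays its own bid: J $89,690,000, F $77,800,000, M $71,330,000, I $66,700,000, L $62,120,000.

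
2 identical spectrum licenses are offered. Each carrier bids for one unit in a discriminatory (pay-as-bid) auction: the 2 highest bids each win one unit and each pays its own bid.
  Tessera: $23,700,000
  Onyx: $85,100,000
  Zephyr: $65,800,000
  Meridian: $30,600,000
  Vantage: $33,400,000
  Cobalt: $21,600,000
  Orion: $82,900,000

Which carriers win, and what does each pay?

Onyx $85,100,000, Orion $82,900,000

Bids ranked high→low: 85,100,000 (Onyx), 82,900,000 (Orion), 65,800,000 (Zephyr), 33,400,000 (Vantage), …
Winners (2 units): Onyx, Orion.
Each winner pays its own bid: Onyx $85,100,000, Orion $82,900,000.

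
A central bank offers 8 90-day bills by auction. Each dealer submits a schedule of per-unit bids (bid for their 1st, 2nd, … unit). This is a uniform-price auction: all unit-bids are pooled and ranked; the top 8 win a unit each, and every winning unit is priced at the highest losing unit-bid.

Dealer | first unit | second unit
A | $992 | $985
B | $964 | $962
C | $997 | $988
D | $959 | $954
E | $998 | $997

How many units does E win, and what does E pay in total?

E: 2 units, pays $1,918

Merging the schedules and taking the best 8: 998 (E-1), 997 (C-1), 997 (E-2), 992 (A-1), 988 (C-2), 985 (A-2), 964 (B-1), 962 (B-2)
First bid not allocated: $959.
E wins 2 unit(s) at $959 each.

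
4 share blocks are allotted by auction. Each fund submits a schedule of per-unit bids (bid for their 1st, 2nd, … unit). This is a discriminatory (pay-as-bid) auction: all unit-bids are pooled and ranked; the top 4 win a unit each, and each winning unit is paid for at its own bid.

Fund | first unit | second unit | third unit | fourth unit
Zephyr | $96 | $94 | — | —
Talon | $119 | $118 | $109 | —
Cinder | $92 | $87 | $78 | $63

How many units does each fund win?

Merging the schedules and taking the best 4: 119 (Talon-1), 118 (Talon-2), 109 (Talon-3), 96 (Zephyr-1)
Next rejected bid: $94 (not a price — pay-as-bid).
Allocation: Talon 3, Zephyr 1.

Talon 3, Zephyr 1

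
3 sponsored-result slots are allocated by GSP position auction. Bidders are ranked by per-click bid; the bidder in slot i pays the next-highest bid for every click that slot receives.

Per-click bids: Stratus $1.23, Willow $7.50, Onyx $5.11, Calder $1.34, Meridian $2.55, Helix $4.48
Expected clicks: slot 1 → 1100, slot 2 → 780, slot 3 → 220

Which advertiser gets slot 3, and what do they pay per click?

Ranked by bid: $7.50 (Willow) > $5.11 (Onyx) > $4.48 (Helix) > $2.55 (Meridian) > …
Slot 3 goes to the third-ranked bidder, Helix, who pays the next bid down: $2.55/click.

Helix; $2.55 per click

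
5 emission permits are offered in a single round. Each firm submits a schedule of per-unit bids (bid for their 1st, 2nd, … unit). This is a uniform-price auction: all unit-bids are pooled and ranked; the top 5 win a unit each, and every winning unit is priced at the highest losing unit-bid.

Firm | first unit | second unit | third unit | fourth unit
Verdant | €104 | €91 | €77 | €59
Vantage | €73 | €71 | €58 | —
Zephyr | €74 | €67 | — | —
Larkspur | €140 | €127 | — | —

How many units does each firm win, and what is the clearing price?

Merging the schedules and taking the best 5: 140 (Larkspur-1), 127 (Larkspur-2), 104 (Verdant-1), 91 (Verdant-2), 77 (Verdant-3)
First bid not allocated: €74.
Allocation: Larkspur 2, Verdant 3.

Larkspur 2, Verdant 3; clearing price €74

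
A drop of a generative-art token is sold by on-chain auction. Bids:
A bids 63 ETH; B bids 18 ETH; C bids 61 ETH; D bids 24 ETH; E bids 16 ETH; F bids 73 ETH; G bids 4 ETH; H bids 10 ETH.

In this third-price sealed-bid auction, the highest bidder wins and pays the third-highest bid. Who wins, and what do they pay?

F pays 61 ETH

Bids ranked: 73 (F) > 63 (A) > 61 (C) > 24 (D) > 18 (B) > 16 (E) > …
F is highest; pays the third-highest bid, 61 ETH.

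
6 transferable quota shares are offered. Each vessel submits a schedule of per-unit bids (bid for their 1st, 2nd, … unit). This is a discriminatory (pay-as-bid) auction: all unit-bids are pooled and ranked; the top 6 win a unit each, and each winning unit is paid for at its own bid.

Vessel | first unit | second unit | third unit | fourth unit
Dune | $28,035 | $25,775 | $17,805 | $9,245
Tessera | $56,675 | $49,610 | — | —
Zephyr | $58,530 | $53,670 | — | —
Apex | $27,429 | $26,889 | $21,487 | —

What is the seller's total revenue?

Total revenue: $273,949

All unit-bids, highest first — top 6: 58,530 (Zephyr-1), 56,675 (Tessera-1), 53,670 (Zephyr-2), 49,610 (Tessera-2), 28,035 (Dune-1), 27,429 (Apex-1)
Next rejected bid: $26,889 (not a price — pay-as-bid).
Each winning unit pays its own bid.
Revenue = 58,530 + 56,675 + 53,670 + 49,610 + 28,035 + 27,429 = $273,949.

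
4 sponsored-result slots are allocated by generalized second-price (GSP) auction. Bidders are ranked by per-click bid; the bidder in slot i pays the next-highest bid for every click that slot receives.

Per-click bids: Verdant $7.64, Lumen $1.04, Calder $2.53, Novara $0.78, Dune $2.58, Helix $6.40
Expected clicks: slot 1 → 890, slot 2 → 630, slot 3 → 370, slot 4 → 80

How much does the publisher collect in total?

Total revenue: $8340.70

Per-click bids in order: $7.64 (Verdant) > $6.40 (Helix) > $2.58 (Dune) > $2.53 (Calder) > $1.04 (Lumen) > …
Slot 1: Verdant pays $6.40 × 890 = $5696.00
Slot 2: Helix pays $2.58 × 630 = $1625.40
Slot 3: Dune pays $2.53 × 370 = $936.10
Slot 4: Calder pays $1.04 × 80 = $83.20
Total = $8340.70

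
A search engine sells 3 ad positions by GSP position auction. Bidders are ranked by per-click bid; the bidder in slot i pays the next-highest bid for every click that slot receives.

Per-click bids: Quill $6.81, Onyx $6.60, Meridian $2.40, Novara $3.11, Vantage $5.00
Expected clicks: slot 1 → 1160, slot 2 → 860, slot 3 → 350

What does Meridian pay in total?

Meridian pays $0.00

Sorting advertisers: $6.81 (Quill) > $6.60 (Onyx) > $5.00 (Vantage) > $3.11 (Novara) > …
Meridian ranks below slot 3 → no slot, pays nothing.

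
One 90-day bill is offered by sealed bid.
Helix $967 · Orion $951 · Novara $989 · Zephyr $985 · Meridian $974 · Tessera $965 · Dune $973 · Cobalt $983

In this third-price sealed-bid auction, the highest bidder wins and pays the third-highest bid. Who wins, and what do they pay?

Novara pays $983

Bids in order: 989 (Novara) > 985 (Zephyr) > 983 (Cobalt) > 974 (Meridian) > 973 (Dune) > 967 (Helix) > …
Novara wins; payment is bid #3 in the ranking = $983.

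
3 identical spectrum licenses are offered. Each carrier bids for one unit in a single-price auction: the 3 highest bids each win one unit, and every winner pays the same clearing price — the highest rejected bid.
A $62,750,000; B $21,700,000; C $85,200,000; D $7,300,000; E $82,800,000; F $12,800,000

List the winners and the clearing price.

Bids ranked high→low: 85,200,000 (C), 82,800,000 (E), 62,750,000 (A), 21,700,000 (B), 12,800,000 (F), …
Top 3: C, E, A.
Highest unsuccessful bid: $21,700,000 → clearing price.

C, E, A; each pays $21,700,000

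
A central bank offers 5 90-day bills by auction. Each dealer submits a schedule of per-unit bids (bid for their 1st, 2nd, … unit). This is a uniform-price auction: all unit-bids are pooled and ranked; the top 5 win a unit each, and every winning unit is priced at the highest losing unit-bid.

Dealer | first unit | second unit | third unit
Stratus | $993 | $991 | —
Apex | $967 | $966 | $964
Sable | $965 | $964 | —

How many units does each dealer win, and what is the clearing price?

All unit-bids, highest first — top 5: 993 (Stratus-1), 991 (Stratus-2), 967 (Apex-1), 966 (Apex-2), 965 (Sable-1)
The (k+1)-th unit-bid is $964.
Allocation: Apex 2, Sable 1, Stratus 2.

Apex 2, Sable 1, Stratus 2; clearing price $964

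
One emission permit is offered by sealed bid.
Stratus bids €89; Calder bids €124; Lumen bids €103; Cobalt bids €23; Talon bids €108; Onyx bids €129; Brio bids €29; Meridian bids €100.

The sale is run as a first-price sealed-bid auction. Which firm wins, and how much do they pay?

Sorting bids: 129 (Onyx) > 124 (Calder) > 108 (Talon) > 103 (Lumen) > 100 (Meridian) > 89 (Stratus) > …
First-price: Onyx pays what they bid, €129.

Onyx pays €129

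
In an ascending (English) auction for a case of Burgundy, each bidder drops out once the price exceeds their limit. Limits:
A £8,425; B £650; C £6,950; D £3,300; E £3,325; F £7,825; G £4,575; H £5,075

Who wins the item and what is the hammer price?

A wins at £7,825

Rule: the price rises until one bidder remains; the winner pays the price at which the last rival dropped out.
Limits in order: 8,425 (A) > 7,825 (F) > 6,950 (C) > 5,075 (H) > 4,575 (G) > 3,325 (E) > …
F is the last rival to drop out, at £7,825; A remains and wins at that price.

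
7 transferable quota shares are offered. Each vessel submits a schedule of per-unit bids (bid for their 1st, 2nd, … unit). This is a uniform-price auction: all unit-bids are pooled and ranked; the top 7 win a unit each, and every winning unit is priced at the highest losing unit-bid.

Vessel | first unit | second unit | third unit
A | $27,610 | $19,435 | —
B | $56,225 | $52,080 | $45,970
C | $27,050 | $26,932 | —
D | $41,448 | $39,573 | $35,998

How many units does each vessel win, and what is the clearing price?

A 1, B 3, D 3; clearing price $27,050

Pooled unit-bids ranked (top 7): 56,225 (B-1), 52,080 (B-2), 45,970 (B-3), 41,448 (D-1), 39,573 (D-2), 35,998 (D-3), 27,610 (A-1)
The (k+1)-th unit-bid is $27,050.
Allocation: A 1, B 3, D 3.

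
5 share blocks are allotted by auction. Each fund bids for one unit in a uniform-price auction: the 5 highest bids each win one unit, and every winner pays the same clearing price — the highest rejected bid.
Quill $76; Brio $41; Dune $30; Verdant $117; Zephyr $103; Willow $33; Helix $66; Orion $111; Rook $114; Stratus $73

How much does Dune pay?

Dune pays $0

Sorting: 117 (Verdant), 114 (Rook), 111 (Orion), 103 (Zephyr), 76 (Quill), 73 (Stratus), 66 (Helix), …
Top 5: Verdant, Rook, Orion, Zephyr, Quill.
Highest unsuccessful bid: $73 → clearing price.
Dune does not win → pays $0.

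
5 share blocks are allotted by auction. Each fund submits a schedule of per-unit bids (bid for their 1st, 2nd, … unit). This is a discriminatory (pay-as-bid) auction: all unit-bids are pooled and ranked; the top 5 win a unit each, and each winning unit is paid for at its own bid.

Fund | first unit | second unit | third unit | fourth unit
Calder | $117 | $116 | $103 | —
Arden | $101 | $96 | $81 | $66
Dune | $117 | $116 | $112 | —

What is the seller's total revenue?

Total revenue: $578

Pooled unit-bids ranked (top 5): 117 (Calder-1), 117 (Dune-1), 116 (Calder-2), 116 (Dune-2), 112 (Dune-3)
Next rejected bid: $103 (not a price — pay-as-bid).
Each winning unit pays its own bid.
Revenue = 117 + 117 + 116 + 116 + 112 = $578.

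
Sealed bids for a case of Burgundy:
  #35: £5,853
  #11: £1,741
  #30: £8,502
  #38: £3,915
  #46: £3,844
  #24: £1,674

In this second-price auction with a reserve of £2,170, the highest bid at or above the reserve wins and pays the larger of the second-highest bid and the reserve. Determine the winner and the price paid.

Rule: the highest bid at or above the reserve wins and pays the larger of the second-highest bid and the reserve.
Bids in order: 8,502 (#30) > 5,853 (#35) > 3,915 (#38) > 3,844 (#46) > 1,741 (#11) > 1,674 (#24)
Highest eligible bid: #30 at £8,502.
max(second-highest £5,853, reserve £2,170) = £5,853; the reserve does not bind.

#30 pays £5,853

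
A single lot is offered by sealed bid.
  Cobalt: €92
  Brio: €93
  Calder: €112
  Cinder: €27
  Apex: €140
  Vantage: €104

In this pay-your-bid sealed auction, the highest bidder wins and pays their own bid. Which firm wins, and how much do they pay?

Rule: the highest bidder wins and pays their own bid.
Bids in order: 140 (Apex) > 112 (Calder) > 104 (Vantage) > 93 (Brio) > 92 (Cobalt) > 27 (Cinder)
Apex has the highest bid and pays exactly that: €140.

Apex pays €140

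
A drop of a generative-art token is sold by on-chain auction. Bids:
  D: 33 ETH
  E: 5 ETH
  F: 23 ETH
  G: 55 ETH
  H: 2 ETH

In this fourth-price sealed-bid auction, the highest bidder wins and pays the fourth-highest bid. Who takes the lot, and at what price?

G pays 5 ETH

Rule: the highest bidder wins and pays the fourth-highest bid.
Bids in order: 55 (G) > 33 (D) > 23 (F) > 5 (E) > 2 (H)
G is highest; pays the fourth-highest bid, 5 ETH.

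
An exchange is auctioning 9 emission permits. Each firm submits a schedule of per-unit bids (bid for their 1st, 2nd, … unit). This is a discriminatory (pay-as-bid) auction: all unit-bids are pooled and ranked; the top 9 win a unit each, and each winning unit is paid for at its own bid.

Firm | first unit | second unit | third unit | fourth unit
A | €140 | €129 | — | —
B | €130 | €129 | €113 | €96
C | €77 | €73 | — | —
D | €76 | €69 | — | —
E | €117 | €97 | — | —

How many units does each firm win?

Merging the schedules and taking the best 9: 140 (A-1), 130 (B-1), 129 (A-2), 129 (B-2), 117 (E-1), 113 (B-3), 97 (E-2), 96 (B-4), 77 (C-1)
Next rejected bid: €76 (not a price — pay-as-bid).
Allocation: A 2, B 4, C 1, E 2.

A 2, B 4, C 1, E 2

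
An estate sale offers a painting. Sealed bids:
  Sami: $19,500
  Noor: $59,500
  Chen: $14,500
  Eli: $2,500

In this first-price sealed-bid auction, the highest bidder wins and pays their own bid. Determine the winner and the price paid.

Noor pays $59,500

Sorting bids: 59,500 (Noor) > 19,500 (Sami) > 14,500 (Chen) > 2,500 (Eli)
Noor is highest → pays own bid, $59,500.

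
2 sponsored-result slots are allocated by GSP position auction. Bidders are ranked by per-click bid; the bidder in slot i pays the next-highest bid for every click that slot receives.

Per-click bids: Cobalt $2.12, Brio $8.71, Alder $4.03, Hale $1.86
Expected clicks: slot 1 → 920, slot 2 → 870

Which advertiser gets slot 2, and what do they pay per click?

Per-click bids in order: $8.71 (Brio) > $4.03 (Alder) > $2.12 (Cobalt) > …
Slot 2 goes to the second-ranked bidder, Alder, who pays the next bid down: $2.12/click.

Alder; $2.12 per click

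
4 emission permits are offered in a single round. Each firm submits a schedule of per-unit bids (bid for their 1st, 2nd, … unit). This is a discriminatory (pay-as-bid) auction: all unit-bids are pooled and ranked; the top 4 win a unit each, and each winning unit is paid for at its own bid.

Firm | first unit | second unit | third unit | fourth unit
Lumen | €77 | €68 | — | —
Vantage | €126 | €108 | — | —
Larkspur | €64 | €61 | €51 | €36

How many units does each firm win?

All unit-bids, highest first — top 4: 126 (Vantage-1), 108 (Vantage-2), 77 (Lumen-1), 68 (Lumen-2)
Next rejected bid: €64 (not a price — pay-as-bid).
Allocation: Lumen 2, Vantage 2.

Lumen 2, Vantage 2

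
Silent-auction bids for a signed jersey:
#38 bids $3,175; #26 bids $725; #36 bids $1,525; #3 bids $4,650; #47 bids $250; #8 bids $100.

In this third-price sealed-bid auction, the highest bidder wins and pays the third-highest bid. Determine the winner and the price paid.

#3 pays $1,525

Rule: the highest bidder wins and pays the third-highest bid.
Sorting bids: 4,650 (#3) > 3,175 (#38) > 1,525 (#36) > 725 (#26) > 250 (#47) > 100 (#8)
#3 wins; payment is bid #3 in the ranking = $1,525.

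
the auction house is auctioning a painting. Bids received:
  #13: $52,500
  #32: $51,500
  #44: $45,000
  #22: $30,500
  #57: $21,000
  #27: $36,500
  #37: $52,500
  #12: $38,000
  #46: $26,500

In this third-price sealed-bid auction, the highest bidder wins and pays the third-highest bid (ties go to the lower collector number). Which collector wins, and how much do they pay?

Bids ranked: 52,500 (#13) > 52,500 (#37) > 51,500 (#32) > 45,000 (#44) > 38,000 (#12) > 36,500 (#27) > …
Tie at $52,500 → #13 wins by tie-break.
#13 wins; payment is bid #3 in the ranking = $51,500.

#13 pays $51,500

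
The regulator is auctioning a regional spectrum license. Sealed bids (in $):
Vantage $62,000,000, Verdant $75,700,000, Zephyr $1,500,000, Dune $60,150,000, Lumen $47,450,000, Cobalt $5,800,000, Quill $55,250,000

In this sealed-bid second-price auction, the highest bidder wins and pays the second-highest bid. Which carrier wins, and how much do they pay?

Rule: the highest bidder wins and pays the second-highest bid.
Bids ranked: 75,700,000 (Verdant) > 62,000,000 (Vantage) > 60,150,000 (Dune) > 55,250,000 (Quill) > 47,450,000 (Lumen) > 5,800,000 (Cobalt) > …
Verdant wins with the highest bid; price is set by the runner-up at $62,000,000.

Verdant pays $62,000,000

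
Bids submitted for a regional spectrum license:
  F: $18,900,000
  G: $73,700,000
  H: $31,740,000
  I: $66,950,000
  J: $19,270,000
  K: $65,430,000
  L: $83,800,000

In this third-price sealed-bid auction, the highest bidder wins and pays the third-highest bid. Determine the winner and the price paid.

Bids ranked: 83,800,000 (L) > 73,700,000 (G) > 66,950,000 (I) > 65,430,000 (K) > 31,740,000 (H) > 19,270,000 (J) > …
L wins; payment is bid #3 in the ranking = $66,950,000.

L pays $66,950,000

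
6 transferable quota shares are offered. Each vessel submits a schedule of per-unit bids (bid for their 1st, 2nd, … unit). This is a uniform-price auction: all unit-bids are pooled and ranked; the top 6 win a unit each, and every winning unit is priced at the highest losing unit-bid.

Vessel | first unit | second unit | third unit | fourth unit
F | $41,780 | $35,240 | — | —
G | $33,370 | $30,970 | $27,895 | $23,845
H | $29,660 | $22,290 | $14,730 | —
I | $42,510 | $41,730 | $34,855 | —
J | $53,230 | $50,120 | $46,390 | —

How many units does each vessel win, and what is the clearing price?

F 1, I 2, J 3; clearing price $35,240

All unit-bids, highest first — top 6: 53,230 (J-1), 50,120 (J-2), 46,390 (J-3), 42,510 (I-1), 41,780 (F-1), 41,730 (I-2)
First bid not allocated: $35,240.
Allocation: F 1, I 2, J 3.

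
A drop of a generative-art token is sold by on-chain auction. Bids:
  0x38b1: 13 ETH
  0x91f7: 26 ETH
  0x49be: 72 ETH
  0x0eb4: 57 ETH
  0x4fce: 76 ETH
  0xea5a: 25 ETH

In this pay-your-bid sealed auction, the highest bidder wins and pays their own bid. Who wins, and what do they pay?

Sorting bids: 76 (0x4fce) > 72 (0x49be) > 57 (0x0eb4) > 26 (0x91f7) > 25 (0xea5a) > 13 (0x38b1)
0x4fce is highest → pays own bid, 76 ETH.

0x4fce pays 76 ETH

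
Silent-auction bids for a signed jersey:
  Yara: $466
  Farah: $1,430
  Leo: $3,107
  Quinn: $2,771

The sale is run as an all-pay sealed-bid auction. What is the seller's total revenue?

Sorting bids: 3,107 (Leo) > 2,771 (Quinn) > 1,430 (Farah) > 466 (Yara)
Leo wins with the top bid; all bids are sunk regardless.
Every bidder forfeits their bid regardless of winning.
Revenue = 466 + 1,430 + 3,107 + 2,771 = $7,774.

Total revenue: $7,774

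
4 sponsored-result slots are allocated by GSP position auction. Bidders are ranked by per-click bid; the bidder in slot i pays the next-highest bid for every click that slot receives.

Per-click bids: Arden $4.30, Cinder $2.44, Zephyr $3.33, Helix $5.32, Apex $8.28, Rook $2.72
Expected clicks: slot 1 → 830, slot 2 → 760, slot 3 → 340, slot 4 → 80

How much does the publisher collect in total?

Per-click bids in order: $8.28 (Apex) > $5.32 (Helix) > $4.30 (Arden) > $3.33 (Zephyr) > $2.72 (Rook) > …
Slot 1: Apex pays $5.32 × 830 = $4415.60
Slot 2: Helix pays $4.30 × 760 = $3268.00
Slot 3: Arden pays $3.33 × 340 = $1132.20
Slot 4: Zephyr pays $2.72 × 80 = $217.60
Total = $9033.40

Total revenue: $9033.40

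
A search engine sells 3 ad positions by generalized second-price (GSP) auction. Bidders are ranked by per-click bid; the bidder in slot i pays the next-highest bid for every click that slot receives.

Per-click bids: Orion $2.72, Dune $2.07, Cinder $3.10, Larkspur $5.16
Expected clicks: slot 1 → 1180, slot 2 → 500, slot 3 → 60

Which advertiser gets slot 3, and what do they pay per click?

Sorting advertisers: $5.16 (Larkspur) > $3.10 (Cinder) > $2.72 (Orion) > $2.07 (Dune)
Slot 3 goes to the third-ranked bidder, Orion, who pays the next bid down: $2.07/click.

Orion; $2.07 per click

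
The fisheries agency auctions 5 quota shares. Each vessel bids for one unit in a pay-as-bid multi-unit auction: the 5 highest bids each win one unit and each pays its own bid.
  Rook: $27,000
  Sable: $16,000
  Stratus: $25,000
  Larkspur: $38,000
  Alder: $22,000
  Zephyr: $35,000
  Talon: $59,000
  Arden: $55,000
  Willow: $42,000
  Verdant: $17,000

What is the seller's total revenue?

Sorting: 59,000 (Talon), 55,000 (Arden), 42,000 (Willow), 38,000 (Larkspur), 35,000 (Zephyr), 27,000 (Rook), 25,000 (Stratus), …
The 5 highest are Talon, Arden, Willow, Larkspur, Zephyr.
Total revenue = 59,000 + 55,000 + 42,000 + 38,000 + 35,000 = $229,000.

Total revenue: $229,000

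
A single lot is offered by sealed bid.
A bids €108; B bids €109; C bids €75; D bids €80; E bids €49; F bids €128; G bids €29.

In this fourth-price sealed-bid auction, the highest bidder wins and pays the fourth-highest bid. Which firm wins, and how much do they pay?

Rule: the highest bidder wins and pays the fourth-highest bid.
Bids in order: 128 (F) > 109 (B) > 108 (A) > 80 (D) > 75 (C) > 49 (E) > …
F is highest; pays the fourth-highest bid, €80.

F pays €80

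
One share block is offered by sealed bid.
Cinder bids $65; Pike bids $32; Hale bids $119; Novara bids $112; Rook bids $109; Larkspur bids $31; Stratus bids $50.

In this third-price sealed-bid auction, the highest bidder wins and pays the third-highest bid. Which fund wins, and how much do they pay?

Hale pays $109

Sorting bids: 119 (Hale) > 112 (Novara) > 109 (Rook) > 65 (Cinder) > 50 (Stratus) > 32 (Pike) > …
Hale is highest; pays the third-highest bid, $109.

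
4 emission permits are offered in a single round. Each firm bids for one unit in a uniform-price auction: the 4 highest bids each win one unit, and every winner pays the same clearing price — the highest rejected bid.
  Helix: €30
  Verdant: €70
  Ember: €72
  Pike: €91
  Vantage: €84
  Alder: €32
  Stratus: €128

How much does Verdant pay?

Ordering the bids: 128 (Stratus), 91 (Pike), 84 (Vantage), 72 (Ember), 70 (Verdant), 32 (Alder), …
The 4 highest are Stratus, Pike, Vantage, Ember.
Clearing price = highest rejected bid = €70.
Verdant does not win → pays €0.

Verdant pays €0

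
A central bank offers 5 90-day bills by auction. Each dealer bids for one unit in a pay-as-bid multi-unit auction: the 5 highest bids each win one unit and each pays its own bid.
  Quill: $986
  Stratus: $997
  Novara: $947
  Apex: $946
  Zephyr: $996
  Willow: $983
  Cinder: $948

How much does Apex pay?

Ordering the bids: 997 (Stratus), 996 (Zephyr), 986 (Quill), 983 (Willow), 948 (Cinder), 947 (Novara), 946 (Apex)
The 5 highest are Stratus, Zephyr, Quill, Willow, Cinder.
Apex does not win → $0.

Apex pays $0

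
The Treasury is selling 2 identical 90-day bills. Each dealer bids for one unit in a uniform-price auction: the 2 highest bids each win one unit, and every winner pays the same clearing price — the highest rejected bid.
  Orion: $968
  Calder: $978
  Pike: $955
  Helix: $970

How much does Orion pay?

Sorting: 978 (Calder), 970 (Helix), 968 (Orion), 955 (Pike)
The 2 highest are Calder, Helix.
First losing bid is Orion's $968, which sets the uniform price.
Orion does not win → pays $0.

Orion pays $0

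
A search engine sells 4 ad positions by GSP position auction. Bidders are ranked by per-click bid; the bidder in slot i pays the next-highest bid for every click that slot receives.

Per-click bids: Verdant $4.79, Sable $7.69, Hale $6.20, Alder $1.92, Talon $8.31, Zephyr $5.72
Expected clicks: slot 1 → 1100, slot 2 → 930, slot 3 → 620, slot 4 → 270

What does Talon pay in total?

Talon pays $8459.00

Sorting advertisers: $8.31 (Talon) > $7.69 (Sable) > $6.20 (Hale) > $5.72 (Zephyr) > $4.79 (Verdant) > …
Talon holds slot 1 → pays next bid $7.69 × 1100 clicks = $8459.00.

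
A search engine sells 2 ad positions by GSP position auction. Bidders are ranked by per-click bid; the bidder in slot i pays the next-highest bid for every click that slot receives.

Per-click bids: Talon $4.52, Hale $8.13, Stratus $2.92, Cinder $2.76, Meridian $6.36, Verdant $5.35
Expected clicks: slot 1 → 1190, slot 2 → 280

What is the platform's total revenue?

Sorting advertisers: $8.13 (Hale) > $6.36 (Meridian) > $5.35 (Verdant) > …
Slot 1: Hale pays $6.36 × 1190 = $7568.40
Slot 2: Meridian pays $5.35 × 280 = $1498.00
Total = $9066.40

Total revenue: $9066.40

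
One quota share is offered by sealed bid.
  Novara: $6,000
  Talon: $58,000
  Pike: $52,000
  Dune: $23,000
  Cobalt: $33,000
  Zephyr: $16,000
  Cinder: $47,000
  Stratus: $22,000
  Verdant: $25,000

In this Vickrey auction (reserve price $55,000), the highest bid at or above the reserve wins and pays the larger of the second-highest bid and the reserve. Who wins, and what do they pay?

Talon pays $55,000

Vickrey auction (reserve price $55,000): the highest bid at or above the reserve wins and pays the larger of the second-highest bid and the reserve.
Bids in order: 58,000 (Talon) > 52,000 (Pike) > 47,000 (Cinder) > 33,000 (Cobalt) > 25,000 (Verdant) > 23,000 (Dune) > …
Highest eligible bid: Talon at $58,000.
Second-highest bid $52,000 is below the reserve $55,000, so the reserve binds → payment $55,000.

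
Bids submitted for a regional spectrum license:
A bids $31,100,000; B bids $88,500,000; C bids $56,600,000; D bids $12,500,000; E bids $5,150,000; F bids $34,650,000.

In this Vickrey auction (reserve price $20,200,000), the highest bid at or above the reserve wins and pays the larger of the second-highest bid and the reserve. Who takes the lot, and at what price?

Sorting bids: 88,500,000 (B) > 56,600,000 (C) > 34,650,000 (F) > 31,100,000 (A) > 12,500,000 (D) > 5,150,000 (E)
B has the top bid at or above the reserve ($88,500,000).
max(second-highest $56,600,000, reserve $20,200,000) = $56,600,000; the reserve does not bind.

B pays $56,600,000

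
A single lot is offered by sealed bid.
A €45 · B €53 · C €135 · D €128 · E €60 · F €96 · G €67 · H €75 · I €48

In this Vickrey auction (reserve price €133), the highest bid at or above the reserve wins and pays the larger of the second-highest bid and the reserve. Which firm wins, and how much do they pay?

C pays €133

Sorting bids: 135 (C) > 128 (D) > 96 (F) > 75 (H) > 67 (G) > 60 (E) > …
C has the top bid at or above the reserve (€135).
Second-highest bid €128 is below the reserve €133, so the reserve binds → payment €133.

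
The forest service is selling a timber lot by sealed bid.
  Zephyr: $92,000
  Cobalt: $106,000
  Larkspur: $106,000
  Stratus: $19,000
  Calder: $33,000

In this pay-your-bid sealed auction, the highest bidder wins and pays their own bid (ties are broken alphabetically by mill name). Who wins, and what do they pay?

Cobalt pays $106,000

Sorting bids: 106,000 (Cobalt) > 106,000 (Larkspur) > 92,000 (Zephyr) > 33,000 (Calder) > 19,000 (Stratus)
Tie at $106,000 → Cobalt wins by tie-break.
Cobalt has the highest bid and pays exactly that: $106,000.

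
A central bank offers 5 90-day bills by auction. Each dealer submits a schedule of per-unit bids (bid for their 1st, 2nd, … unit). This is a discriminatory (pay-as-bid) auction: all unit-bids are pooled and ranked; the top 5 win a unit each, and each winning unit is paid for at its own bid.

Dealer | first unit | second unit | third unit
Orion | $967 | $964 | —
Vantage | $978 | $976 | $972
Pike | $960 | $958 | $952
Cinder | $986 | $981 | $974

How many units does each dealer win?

Cinder 3, Vantage 2

Pooled unit-bids ranked (top 5): 986 (Cinder-1), 981 (Cinder-2), 978 (Vantage-1), 976 (Vantage-2), 974 (Cinder-3)
Next rejected bid: $972 (not a price — pay-as-bid).
Allocation: Cinder 3, Vantage 2.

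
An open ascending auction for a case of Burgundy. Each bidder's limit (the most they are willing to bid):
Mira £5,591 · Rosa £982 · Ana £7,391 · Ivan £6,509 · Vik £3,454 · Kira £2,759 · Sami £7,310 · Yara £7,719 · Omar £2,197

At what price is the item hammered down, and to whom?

Limits in order: 7,719 (Yara) > 7,391 (Ana) > 7,310 (Sami) > 6,509 (Ivan) > 5,591 (Mira) > 3,454 (Vik) > …
Once the price passes £7,391, only Yara is left; the hammer falls at Ana's limit of £7,391.

Yara wins at £7,391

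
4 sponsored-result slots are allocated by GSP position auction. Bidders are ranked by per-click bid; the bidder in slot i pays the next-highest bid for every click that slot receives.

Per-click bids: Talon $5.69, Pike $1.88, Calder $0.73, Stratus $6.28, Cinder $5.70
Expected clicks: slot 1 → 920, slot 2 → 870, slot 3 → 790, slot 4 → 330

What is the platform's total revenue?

Total revenue: $11920.40

Per-click bids in order: $6.28 (Stratus) > $5.70 (Cinder) > $5.69 (Talon) > $1.88 (Pike) > $0.73 (Calder)
Slot 1: Stratus pays $5.70 × 920 = $5244.00
Slot 2: Cinder pays $5.69 × 870 = $4950.30
Slot 3: Talon pays $1.88 × 790 = $1485.20
Slot 4: Pike pays $0.73 × 330 = $240.90
Total = $11920.40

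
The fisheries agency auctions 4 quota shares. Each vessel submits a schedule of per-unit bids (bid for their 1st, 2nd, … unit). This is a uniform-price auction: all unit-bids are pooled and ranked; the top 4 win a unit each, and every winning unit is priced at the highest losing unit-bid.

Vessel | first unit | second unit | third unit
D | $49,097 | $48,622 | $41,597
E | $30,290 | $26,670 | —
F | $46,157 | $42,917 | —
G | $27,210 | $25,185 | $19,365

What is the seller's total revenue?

Merging the schedules and taking the best 4: 49,097 (D-1), 48,622 (D-2), 46,157 (F-1), 42,917 (F-2)
The (k+1)-th unit-bid is $41,597.
Allocation: D 2, F 2. Every unit priced at $41,597.
Revenue = 4 × 41,597 = $166,388.

Total revenue: $166,388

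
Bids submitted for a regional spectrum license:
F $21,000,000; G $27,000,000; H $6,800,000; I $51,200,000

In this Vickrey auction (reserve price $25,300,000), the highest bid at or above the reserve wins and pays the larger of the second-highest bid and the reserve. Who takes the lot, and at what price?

I pays $27,000,000

Sorting bids: 51,200,000 (I) > 27,000,000 (G) > 21,000,000 (F) > 6,800,000 (H)
Highest eligible bid: I at $51,200,000.
Second-highest bid $27,000,000 exceeds the reserve $25,300,000 → payment $27,000,000.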